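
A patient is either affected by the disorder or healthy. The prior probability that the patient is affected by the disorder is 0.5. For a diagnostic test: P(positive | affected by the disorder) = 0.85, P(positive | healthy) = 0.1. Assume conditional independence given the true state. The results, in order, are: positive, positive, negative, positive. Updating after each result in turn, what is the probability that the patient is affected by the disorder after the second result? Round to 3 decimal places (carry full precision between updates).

0.986

After 'positive': P(affected) = 0.85·0.5000 / (0.85·0.5000 + 0.1·0.5000) ≈ 0.8947
After 'positive': P(affected) = 0.85·0.8947 / (0.85·0.8947 + 0.1·0.1053) ≈ 0.9863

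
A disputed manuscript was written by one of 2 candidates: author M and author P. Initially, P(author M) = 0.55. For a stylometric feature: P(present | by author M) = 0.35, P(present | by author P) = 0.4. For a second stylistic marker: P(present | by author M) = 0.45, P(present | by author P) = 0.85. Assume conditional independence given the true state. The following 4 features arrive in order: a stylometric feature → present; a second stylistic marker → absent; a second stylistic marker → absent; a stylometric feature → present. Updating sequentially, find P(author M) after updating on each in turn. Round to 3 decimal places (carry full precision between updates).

0.926

After a stylometric feature='present': P(author M) = 0.35·0.5500 / (0.35·0.5500 + 0.4·0.4500) ≈ 0.5168
After a second stylistic marker='absent': P(author M) = 0.55·0.5168 / (0.55·0.5168 + 0.15·0.4832) ≈ 0.7968
After a second stylistic marker='absent': P(author M) = 0.55·0.7968 / (0.55·0.7968 + 0.15·0.2032) ≈ 0.9350
After a stylometric feature='present': P(author M) = 0.35·0.9350 / (0.35·0.9350 + 0.4·0.0650) ≈ 0.9264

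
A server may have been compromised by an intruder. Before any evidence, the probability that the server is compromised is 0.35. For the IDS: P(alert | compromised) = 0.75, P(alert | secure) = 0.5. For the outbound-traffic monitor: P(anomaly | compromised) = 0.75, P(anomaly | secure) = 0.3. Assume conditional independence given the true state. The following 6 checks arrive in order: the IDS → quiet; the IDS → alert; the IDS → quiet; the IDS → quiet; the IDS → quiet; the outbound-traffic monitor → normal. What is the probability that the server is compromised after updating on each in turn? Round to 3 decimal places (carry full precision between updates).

Apply Bayes' rule sequentially, carrying P(compromised) forward.
After the IDS='quiet': P(compromised) = 0.25·0.3500 / (0.25·0.3500 + 0.5·0.6500) ≈ 0.2121
After the IDS='alert': P(compromised) = 0.75·0.2121 / (0.75·0.2121 + 0.5·0.7879) ≈ 0.2877
After the IDS='quiet': P(compromised) = 0.25·0.2877 / (0.25·0.2877 + 0.5·0.7123) ≈ 0.1680
After the IDS='quiet': P(compromised) = 0.25·0.1680 / (0.25·0.1680 + 0.5·0.8320) ≈ 0.0917
After the IDS='quiet': P(compromised) = 0.25·0.0917 / (0.25·0.0917 + 0.5·0.9083) ≈ 0.0481
After the outbound-traffic monitor='normal': P(compromised) = 0.25·0.0481 / (0.25·0.0481 + 0.7·0.9519) ≈ 0.0177

0.018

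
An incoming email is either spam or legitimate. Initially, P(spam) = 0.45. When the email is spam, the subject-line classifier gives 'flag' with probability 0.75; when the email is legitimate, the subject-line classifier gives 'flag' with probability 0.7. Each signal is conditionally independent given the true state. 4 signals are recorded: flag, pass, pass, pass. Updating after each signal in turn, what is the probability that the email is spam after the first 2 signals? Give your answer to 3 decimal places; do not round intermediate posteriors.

After 'flag': P(spam) = 0.75·0.4500 / (0.75·0.4500 + 0.7·0.5500) ≈ 0.4671
After 'pass': P(spam) = 0.25·0.4671 / (0.25·0.4671 + 0.3·0.5329) ≈ 0.4221

0.422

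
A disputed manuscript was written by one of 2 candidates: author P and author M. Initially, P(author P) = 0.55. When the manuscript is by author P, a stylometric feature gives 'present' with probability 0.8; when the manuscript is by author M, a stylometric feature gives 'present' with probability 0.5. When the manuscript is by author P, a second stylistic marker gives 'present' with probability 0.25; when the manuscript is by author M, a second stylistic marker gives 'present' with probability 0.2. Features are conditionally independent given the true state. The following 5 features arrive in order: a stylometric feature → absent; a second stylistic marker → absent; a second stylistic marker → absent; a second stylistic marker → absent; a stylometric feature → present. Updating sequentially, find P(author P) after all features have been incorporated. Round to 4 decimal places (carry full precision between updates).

0.3919

Apply Bayes' rule sequentially, carrying P(author P) forward.
After a stylometric feature='absent': P(author P) = 0.2·0.5500 / (0.2·0.5500 + 0.5·0.4500) ≈ 0.3284
After a second stylistic marker='absent': P(author P) = 0.75·0.3284 / (0.75·0.3284 + 0.8·0.6716) ≈ 0.3143
After a second stylistic marker='absent': P(author P) = 0.75·0.3143 / (0.75·0.3143 + 0.8·0.6857) ≈ 0.3005
After a second stylistic marker='absent': P(author P) = 0.75·0.3005 / (0.75·0.3005 + 0.8·0.6995) ≈ 0.2872
After a stylometric feature='present': P(author P) = 0.8·0.2872 / (0.8·0.2872 + 0.5·0.7128) ≈ 0.3919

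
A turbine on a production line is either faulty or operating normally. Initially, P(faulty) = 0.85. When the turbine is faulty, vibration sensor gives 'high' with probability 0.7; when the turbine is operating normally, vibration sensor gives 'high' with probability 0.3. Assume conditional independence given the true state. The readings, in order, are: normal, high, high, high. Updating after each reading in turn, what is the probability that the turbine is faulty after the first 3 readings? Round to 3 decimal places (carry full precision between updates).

After 'normal': P(faulty) = 0.3·0.8500 / (0.3·0.8500 + 0.7·0.1500) ≈ 0.7083
After 'high': P(faulty) = 0.7·0.7083 / (0.7·0.7083 + 0.3·0.2917) ≈ 0.8500
After 'high': P(faulty) = 0.7·0.8500 / (0.7·0.8500 + 0.3·0.1500) ≈ 0.9297

0.930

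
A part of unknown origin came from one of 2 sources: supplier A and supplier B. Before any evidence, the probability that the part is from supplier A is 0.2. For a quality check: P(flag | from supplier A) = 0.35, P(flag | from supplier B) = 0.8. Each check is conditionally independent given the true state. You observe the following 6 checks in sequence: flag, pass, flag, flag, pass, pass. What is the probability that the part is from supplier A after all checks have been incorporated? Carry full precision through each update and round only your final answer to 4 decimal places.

0.4182

After 'flag': P(supplier A) = 0.35·0.2000 / (0.35·0.2000 + 0.8·0.8000) ≈ 0.0986
After 'pass': P(supplier A) = 0.65·0.0986 / (0.65·0.0986 + 0.2·0.9014) ≈ 0.2622
After 'flag': P(supplier A) = 0.35·0.2622 / (0.35·0.2622 + 0.8·0.7378) ≈ 0.1346
After 'flag': P(supplier A) = 0.35·0.1346 / (0.35·0.1346 + 0.8·0.8654) ≈ 0.0637
After 'pass': P(supplier A) = 0.65·0.0637 / (0.65·0.0637 + 0.2·0.9363) ≈ 0.1811
After 'pass': P(supplier A) = 0.65·0.1811 / (0.65·0.1811 + 0.2·0.8189) ≈ 0.4182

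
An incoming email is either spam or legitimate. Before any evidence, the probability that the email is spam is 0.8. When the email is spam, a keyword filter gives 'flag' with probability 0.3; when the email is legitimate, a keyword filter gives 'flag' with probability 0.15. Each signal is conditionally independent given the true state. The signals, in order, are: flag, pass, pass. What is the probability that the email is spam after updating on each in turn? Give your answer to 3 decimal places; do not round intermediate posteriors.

After 'flag': P(spam) = 0.3·0.8000 / (0.3·0.8000 + 0.15·0.2000) ≈ 0.8889
After 'pass': P(spam) = 0.7·0.8889 / (0.7·0.8889 + 0.85·0.1111) ≈ 0.8682
After 'pass': P(spam) = 0.7·0.8682 / (0.7·0.8682 + 0.85·0.1318) ≈ 0.8444

0.844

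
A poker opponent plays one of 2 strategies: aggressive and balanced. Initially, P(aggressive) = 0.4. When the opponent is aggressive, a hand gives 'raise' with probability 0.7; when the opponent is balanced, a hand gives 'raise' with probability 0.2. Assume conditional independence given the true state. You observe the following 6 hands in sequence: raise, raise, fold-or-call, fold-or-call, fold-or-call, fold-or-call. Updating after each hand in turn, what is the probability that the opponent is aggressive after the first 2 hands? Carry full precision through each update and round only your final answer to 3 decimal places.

0.891

Apply Bayes' rule sequentially, carrying P(aggressive) forward.
After 'raise': P(aggressive) = 0.7·0.4000 / (0.7·0.4000 + 0.2·0.6000) ≈ 0.7000
After 'raise': P(aggressive) = 0.7·0.7000 / (0.7·0.7000 + 0.2·0.3000) ≈ 0.8909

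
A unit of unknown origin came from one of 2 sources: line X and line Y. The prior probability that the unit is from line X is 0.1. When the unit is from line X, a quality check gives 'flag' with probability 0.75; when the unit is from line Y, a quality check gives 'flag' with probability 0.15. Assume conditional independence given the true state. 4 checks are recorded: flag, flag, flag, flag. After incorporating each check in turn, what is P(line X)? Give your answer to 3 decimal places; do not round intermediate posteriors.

After 'flag': P(line X) = 0.75·0.1000 / (0.75·0.1000 + 0.15·0.9000) ≈ 0.3571
After 'flag': P(line X) = 0.75·0.3571 / (0.75·0.3571 + 0.15·0.6429) ≈ 0.7353
After 'flag': P(line X) = 0.75·0.7353 / (0.75·0.7353 + 0.15·0.2647) ≈ 0.9328
After 'flag': P(line X) = 0.75·0.9328 / (0.75·0.9328 + 0.15·0.0672) ≈ 0.9858

0.986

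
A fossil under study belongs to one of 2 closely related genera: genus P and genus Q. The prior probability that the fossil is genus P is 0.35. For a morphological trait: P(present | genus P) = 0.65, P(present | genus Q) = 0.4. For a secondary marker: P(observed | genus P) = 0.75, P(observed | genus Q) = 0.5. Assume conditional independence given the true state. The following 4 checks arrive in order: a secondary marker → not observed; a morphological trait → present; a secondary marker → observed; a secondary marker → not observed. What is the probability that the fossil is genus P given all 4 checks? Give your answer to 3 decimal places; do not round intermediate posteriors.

After a secondary marker='not observed': P(genus P) = 0.25·0.3500 / (0.25·0.3500 + 0.5·0.6500) ≈ 0.2121
After a morphological trait='present': P(genus P) = 0.65·0.2121 / (0.65·0.2121 + 0.4·0.7879) ≈ 0.3043
After a secondary marker='observed': P(genus P) = 0.75·0.3043 / (0.75·0.3043 + 0.5·0.6957) ≈ 0.3962
After a secondary marker='not observed': P(genus P) = 0.25·0.3962 / (0.25·0.3962 + 0.5·0.6038) ≈ 0.2471

0.247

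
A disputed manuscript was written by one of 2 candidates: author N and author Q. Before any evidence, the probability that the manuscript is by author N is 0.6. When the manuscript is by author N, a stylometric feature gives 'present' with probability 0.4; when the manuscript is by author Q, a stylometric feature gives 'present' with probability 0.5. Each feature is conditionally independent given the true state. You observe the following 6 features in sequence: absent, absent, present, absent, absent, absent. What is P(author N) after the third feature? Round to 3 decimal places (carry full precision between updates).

After 'absent': P(author N) = 0.6·0.6000 / (0.6·0.6000 + 0.5·0.4000) ≈ 0.6429
After 'absent': P(author N) = 0.6·0.6429 / (0.6·0.6429 + 0.5·0.3571) ≈ 0.6835
After 'present': P(author N) = 0.4·0.6835 / (0.4·0.6835 + 0.5·0.3165) ≈ 0.6334

0.633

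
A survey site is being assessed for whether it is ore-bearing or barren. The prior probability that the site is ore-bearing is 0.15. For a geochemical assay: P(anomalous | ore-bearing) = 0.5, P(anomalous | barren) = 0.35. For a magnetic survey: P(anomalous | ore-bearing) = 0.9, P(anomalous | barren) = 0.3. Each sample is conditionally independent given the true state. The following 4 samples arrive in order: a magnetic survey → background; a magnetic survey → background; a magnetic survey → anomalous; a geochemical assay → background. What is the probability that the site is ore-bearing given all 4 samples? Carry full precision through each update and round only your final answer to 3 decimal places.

0.008

After a magnetic survey='background': P(ore) = 0.1·0.1500 / (0.1·0.1500 + 0.7·0.8500) ≈ 0.0246
After a magnetic survey='background': P(ore) = 0.1·0.0246 / (0.1·0.0246 + 0.7·0.9754) ≈ 0.0036
After a magnetic survey='anomalous': P(ore) = 0.9·0.0036 / (0.9·0.0036 + 0.3·0.9964) ≈ 0.0107
After a geochemical assay='background': P(ore) = 0.5·0.0107 / (0.5·0.0107 + 0.65·0.9893) ≈ 0.0082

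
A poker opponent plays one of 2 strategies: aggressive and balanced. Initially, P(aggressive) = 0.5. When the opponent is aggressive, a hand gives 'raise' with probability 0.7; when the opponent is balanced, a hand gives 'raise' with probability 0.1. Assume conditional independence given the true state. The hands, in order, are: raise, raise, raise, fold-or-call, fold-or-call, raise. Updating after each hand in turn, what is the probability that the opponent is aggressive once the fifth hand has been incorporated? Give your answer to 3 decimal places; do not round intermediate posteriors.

After 'raise': P(aggressive) = 0.7·0.5000 / (0.7·0.5000 + 0.1·0.5000) ≈ 0.8750
After 'raise': P(aggressive) = 0.7·0.8750 / (0.7·0.8750 + 0.1·0.1250) ≈ 0.9800
After 'raise': P(aggressive) = 0.7·0.9800 / (0.7·0.9800 + 0.1·0.0200) ≈ 0.9971
After 'fold-or-call': P(aggressive) = 0.3·0.9971 / (0.3·0.9971 + 0.9·0.0029) ≈ 0.9913
After 'fold-or-call': P(aggressive) = 0.3·0.9913 / (0.3·0.9913 + 0.9·0.0087) ≈ 0.9744

0.974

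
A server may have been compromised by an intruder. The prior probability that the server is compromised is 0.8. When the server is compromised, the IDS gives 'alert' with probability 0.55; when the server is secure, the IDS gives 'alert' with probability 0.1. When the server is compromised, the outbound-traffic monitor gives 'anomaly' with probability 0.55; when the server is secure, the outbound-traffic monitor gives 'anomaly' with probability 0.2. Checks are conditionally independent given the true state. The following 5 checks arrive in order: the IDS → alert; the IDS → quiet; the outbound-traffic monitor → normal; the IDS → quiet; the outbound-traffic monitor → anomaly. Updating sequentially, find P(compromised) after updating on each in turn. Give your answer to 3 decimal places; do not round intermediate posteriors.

After the IDS='alert': P(compromised) = 0.55·0.8000 / (0.55·0.8000 + 0.1·0.2000) ≈ 0.9565
After the IDS='quiet': P(compromised) = 0.45·0.9565 / (0.45·0.9565 + 0.9·0.0435) ≈ 0.9167
After the outbound-traffic monitor='normal': P(compromised) = 0.45·0.9167 / (0.45·0.9167 + 0.8·0.0833) ≈ 0.8609
After the IDS='quiet': P(compromised) = 0.45·0.8609 / (0.45·0.8609 + 0.9·0.1391) ≈ 0.7557
After the outbound-traffic monitor='anomaly': P(compromised) = 0.55·0.7557 / (0.55·0.7557 + 0.2·0.2443) ≈ 0.8948

0.895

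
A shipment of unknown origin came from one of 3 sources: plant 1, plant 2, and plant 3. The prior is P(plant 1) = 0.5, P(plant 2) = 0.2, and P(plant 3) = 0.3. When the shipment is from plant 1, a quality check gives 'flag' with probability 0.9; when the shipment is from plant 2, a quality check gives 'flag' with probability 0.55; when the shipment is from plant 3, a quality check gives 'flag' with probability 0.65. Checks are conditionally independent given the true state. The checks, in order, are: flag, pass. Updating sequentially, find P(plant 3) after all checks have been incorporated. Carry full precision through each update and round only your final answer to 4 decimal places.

0.4194

After 'flag': normaliser = 0.9·0.5000 + 0.55·0.2000 + 0.65·0.3000; P(plant 1) ≈ 0.5960, P(plant 2) ≈ 0.1457, P(plant 3) ≈ 0.2583
After 'pass': normaliser = 0.1·0.5960 + 0.45·0.1457 + 0.35·0.2583; P(plant 1) ≈ 0.2765, P(plant 2) ≈ 0.3041, P(plant 3) ≈ 0.4194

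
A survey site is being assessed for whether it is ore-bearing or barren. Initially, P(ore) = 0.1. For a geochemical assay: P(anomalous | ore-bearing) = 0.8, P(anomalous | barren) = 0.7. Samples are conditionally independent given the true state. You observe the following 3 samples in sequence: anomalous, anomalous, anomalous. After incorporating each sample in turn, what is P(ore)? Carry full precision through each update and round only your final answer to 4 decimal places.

Apply Bayes' rule sequentially, carrying P(ore) forward.
After 'anomalous': P(ore) = 0.8·0.1000 / (0.8·0.1000 + 0.7·0.9000) ≈ 0.1127
After 'anomalous': P(ore) = 0.8·0.1127 / (0.8·0.1127 + 0.7·0.8873) ≈ 0.1267
After 'anomalous': P(ore) = 0.8·0.1267 / (0.8·0.1267 + 0.7·0.8733) ≈ 0.1423

0.1423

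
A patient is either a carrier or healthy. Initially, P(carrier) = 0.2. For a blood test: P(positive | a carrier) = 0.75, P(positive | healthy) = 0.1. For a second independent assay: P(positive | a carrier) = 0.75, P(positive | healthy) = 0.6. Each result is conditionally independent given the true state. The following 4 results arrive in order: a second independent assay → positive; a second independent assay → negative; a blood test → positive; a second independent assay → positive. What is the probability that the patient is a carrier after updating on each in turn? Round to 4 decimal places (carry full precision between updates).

Each posterior becomes the prior for the next update.
After a second independent assay='positive': P(carrier) = 0.75·0.2000 / (0.75·0.2000 + 0.6·0.8000) ≈ 0.2381
After a second independent assay='negative': P(carrier) = 0.25·0.2381 / (0.25·0.2381 + 0.4·0.7619) ≈ 0.1634
After a blood test='positive': P(carrier) = 0.75·0.1634 / (0.75·0.1634 + 0.1·0.8366) ≈ 0.5943
After a second independent assay='positive': P(carrier) = 0.75·0.5943 / (0.75·0.5943 + 0.6·0.4057) ≈ 0.6468

0.6468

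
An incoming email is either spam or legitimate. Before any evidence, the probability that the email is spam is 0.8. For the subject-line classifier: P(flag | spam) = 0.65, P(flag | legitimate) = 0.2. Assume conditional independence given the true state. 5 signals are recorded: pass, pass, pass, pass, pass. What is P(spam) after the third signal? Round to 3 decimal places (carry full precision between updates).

After 'pass': P(spam) = 0.35·0.8000 / (0.35·0.8000 + 0.8·0.2000) ≈ 0.6364
After 'pass': P(spam) = 0.35·0.6364 / (0.35·0.6364 + 0.8·0.3636) ≈ 0.4336
After 'pass': P(spam) = 0.35·0.4336 / (0.35·0.4336 + 0.8·0.5664) ≈ 0.2509

0.251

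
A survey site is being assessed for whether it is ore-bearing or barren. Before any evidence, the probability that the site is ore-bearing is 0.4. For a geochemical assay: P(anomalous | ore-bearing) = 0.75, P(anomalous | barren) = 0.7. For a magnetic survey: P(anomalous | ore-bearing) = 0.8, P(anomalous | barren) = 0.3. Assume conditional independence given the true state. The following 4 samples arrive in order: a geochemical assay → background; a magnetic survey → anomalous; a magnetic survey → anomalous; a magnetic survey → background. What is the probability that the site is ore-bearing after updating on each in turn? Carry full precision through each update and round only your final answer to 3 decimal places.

0.530

After a geochemical assay='background': P(ore) = 0.25·0.4000 / (0.25·0.4000 + 0.3·0.6000) ≈ 0.3571
After a magnetic survey='anomalous': P(ore) = 0.8·0.3571 / (0.8·0.3571 + 0.3·0.6429) ≈ 0.5970
After a magnetic survey='anomalous': P(ore) = 0.8·0.5970 / (0.8·0.5970 + 0.3·0.4030) ≈ 0.7980
After a magnetic survey='background': P(ore) = 0.2·0.7980 / (0.2·0.7980 + 0.7·0.2020) ≈ 0.5302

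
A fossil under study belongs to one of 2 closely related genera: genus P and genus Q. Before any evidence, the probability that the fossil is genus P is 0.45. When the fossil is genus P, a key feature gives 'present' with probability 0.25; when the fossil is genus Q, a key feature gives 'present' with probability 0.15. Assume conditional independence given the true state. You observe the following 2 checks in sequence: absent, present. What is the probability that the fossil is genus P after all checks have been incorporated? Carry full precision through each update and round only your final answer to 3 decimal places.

After 'absent': P(genus P) = 0.75·0.4500 / (0.75·0.4500 + 0.85·0.5500) ≈ 0.4193
After 'present': P(genus P) = 0.25·0.4193 / (0.25·0.4193 + 0.15·0.5807) ≈ 0.5461

0.546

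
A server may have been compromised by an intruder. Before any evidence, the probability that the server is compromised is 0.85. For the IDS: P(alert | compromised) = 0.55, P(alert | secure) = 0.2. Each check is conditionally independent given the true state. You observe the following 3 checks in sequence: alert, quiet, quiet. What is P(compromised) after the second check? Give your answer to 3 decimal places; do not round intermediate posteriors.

0.898

Each posterior becomes the prior for the next update.
After 'alert': P(compromised) = 0.55·0.8500 / (0.55·0.8500 + 0.2·0.1500) ≈ 0.9397
After 'quiet': P(compromised) = 0.45·0.9397 / (0.45·0.9397 + 0.8·0.0603) ≈ 0.8976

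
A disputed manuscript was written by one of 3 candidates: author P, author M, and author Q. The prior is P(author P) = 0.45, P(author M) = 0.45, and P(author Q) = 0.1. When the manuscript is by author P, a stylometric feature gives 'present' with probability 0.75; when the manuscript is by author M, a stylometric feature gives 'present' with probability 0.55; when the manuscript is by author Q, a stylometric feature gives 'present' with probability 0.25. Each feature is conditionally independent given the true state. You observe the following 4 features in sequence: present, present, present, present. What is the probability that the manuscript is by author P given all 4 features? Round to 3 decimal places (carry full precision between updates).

0.774

Apply Bayes' rule sequentially, carrying P(author P) forward.
After 'present': normaliser = 0.75·0.4500 + 0.55·0.4500 + 0.25·0.1000; P(author P) ≈ 0.5533, P(author M) ≈ 0.4057, P(author Q) ≈ 0.0410
After 'present': normaliser = 0.75·0.5533 + 0.55·0.4057 + 0.25·0.0410; P(author P) ≈ 0.6400, P(author M) ≈ 0.3442, P(author Q) ≈ 0.0158
After 'present': normaliser = 0.75·0.6400 + 0.55·0.3442 + 0.25·0.0158; P(author P) ≈ 0.7130, P(author M) ≈ 0.2812, P(author Q) ≈ 0.0059
After 'present': normaliser = 0.75·0.7130 + 0.55·0.2812 + 0.25·0.0059; P(author P) ≈ 0.7740, P(author M) ≈ 0.2239, P(author Q) ≈ 0.0021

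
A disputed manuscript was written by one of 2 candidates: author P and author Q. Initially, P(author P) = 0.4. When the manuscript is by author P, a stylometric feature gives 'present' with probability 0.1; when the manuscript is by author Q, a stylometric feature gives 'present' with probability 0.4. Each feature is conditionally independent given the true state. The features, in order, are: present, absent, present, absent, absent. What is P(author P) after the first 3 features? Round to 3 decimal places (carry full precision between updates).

Apply Bayes' rule sequentially, carrying P(author P) forward.
After 'present': P(author P) = 0.1·0.4000 / (0.1·0.4000 + 0.4·0.6000) ≈ 0.1429
After 'absent': P(author P) = 0.9·0.1429 / (0.9·0.1429 + 0.6·0.8571) ≈ 0.2000
After 'present': P(author P) = 0.1·0.2000 / (0.1·0.2000 + 0.4·0.8000) ≈ 0.0588

0.059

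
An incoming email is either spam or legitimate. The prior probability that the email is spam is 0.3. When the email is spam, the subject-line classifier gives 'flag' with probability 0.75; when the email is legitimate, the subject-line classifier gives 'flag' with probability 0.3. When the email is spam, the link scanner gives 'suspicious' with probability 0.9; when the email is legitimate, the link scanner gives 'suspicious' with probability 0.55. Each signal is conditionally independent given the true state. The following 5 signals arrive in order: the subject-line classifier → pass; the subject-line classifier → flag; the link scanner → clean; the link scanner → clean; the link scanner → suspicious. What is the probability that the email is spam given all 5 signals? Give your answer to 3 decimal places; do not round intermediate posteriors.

0.030

Each posterior becomes the prior for the next update.
After the subject-line classifier='pass': P(spam) = 0.25·0.3000 / (0.25·0.3000 + 0.7·0.7000) ≈ 0.1327
After the subject-line classifier='flag': P(spam) = 0.75·0.1327 / (0.75·0.1327 + 0.3·0.8673) ≈ 0.2768
After the link scanner='clean': P(spam) = 0.1·0.2768 / (0.1·0.2768 + 0.45·0.7232) ≈ 0.0784
After the link scanner='clean': P(spam) = 0.1·0.0784 / (0.1·0.0784 + 0.45·0.9216) ≈ 0.0185
After the link scanner='suspicious': P(spam) = 0.9·0.0185 / (0.9·0.0185 + 0.55·0.9815) ≈ 0.0300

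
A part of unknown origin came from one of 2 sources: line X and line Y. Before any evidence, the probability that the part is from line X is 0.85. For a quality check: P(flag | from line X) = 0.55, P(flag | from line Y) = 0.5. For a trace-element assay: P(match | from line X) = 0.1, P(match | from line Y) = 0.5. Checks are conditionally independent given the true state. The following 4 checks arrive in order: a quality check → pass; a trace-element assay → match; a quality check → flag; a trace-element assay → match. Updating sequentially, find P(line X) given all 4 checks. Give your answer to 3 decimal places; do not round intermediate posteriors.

0.183

After a quality check='pass': P(line X) = 0.45·0.8500 / (0.45·0.8500 + 0.5·0.1500) ≈ 0.8361
After a trace-element assay='match': P(line X) = 0.1·0.8361 / (0.1·0.8361 + 0.5·0.1639) ≈ 0.5050
After a quality check='flag': P(line X) = 0.55·0.5050 / (0.55·0.5050 + 0.5·0.4950) ≈ 0.5287
After a trace-element assay='match': P(line X) = 0.1·0.5287 / (0.1·0.5287 + 0.5·0.4713) ≈ 0.1833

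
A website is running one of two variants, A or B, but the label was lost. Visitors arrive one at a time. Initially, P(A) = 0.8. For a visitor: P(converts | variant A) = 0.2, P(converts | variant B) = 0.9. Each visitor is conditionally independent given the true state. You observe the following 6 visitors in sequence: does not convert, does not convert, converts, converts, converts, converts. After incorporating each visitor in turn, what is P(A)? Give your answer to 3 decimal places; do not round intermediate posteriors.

0.384

After 'does not convert': P(A) = 0.8·0.8000 / (0.8·0.8000 + 0.1·0.2000) ≈ 0.9697
After 'does not convert': P(A) = 0.8·0.9697 / (0.8·0.9697 + 0.1·0.0303) ≈ 0.9961
After 'converts': P(A) = 0.2·0.9961 / (0.2·0.9961 + 0.9·0.0039) ≈ 0.9827
After 'converts': P(A) = 0.2·0.9827 / (0.2·0.9827 + 0.9·0.0173) ≈ 0.9267
After 'converts': P(A) = 0.2·0.9267 / (0.2·0.9267 + 0.9·0.0733) ≈ 0.7375
After 'converts': P(A) = 0.2·0.7375 / (0.2·0.7375 + 0.9·0.2625) ≈ 0.3843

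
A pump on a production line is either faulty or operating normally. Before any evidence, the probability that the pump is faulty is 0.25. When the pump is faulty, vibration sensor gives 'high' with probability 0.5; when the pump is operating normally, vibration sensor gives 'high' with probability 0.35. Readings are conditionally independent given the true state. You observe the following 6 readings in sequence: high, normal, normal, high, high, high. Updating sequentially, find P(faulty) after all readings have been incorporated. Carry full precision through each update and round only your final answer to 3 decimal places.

0.451

After 'high': P(faulty) = 0.5·0.2500 / (0.5·0.2500 + 0.35·0.7500) ≈ 0.3226
After 'normal': P(faulty) = 0.5·0.3226 / (0.5·0.3226 + 0.65·0.6774) ≈ 0.2681
After 'normal': P(faulty) = 0.5·0.2681 / (0.5·0.2681 + 0.65·0.7319) ≈ 0.2198
After 'high': P(faulty) = 0.5·0.2198 / (0.5·0.2198 + 0.35·0.7802) ≈ 0.2870
After 'high': P(faulty) = 0.5·0.2870 / (0.5·0.2870 + 0.35·0.7130) ≈ 0.3651
After 'high': P(faulty) = 0.5·0.3651 / (0.5·0.3651 + 0.35·0.6349) ≈ 0.4510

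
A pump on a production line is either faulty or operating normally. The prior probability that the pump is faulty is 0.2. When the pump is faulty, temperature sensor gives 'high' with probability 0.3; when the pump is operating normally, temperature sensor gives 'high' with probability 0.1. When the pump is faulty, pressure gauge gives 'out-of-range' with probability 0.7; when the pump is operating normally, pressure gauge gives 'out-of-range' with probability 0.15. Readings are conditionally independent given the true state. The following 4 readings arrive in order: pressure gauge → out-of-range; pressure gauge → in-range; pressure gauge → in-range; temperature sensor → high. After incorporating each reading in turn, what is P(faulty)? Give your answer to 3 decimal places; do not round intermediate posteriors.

Each posterior becomes the prior for the next update.
After pressure gauge='out-of-range': P(faulty) = 0.7·0.2000 / (0.7·0.2000 + 0.15·0.8000) ≈ 0.5385
After pressure gauge='in-range': P(faulty) = 0.3·0.5385 / (0.3·0.5385 + 0.85·0.4615) ≈ 0.2917
After pressure gauge='in-range': P(faulty) = 0.3·0.2917 / (0.3·0.2917 + 0.85·0.7083) ≈ 0.1269
After temperature sensor='high': P(faulty) = 0.3·0.1269 / (0.3·0.1269 + 0.1·0.8731) ≈ 0.3036

0.304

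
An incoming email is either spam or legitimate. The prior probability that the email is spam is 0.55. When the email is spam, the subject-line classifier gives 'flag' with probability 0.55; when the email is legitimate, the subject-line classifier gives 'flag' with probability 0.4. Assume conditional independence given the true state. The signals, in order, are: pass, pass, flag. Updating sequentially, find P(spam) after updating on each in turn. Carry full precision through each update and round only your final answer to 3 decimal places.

After 'pass': P(spam) = 0.45·0.5500 / (0.45·0.5500 + 0.6·0.4500) ≈ 0.4783
After 'pass': P(spam) = 0.45·0.4783 / (0.45·0.4783 + 0.6·0.5217) ≈ 0.4074
After 'flag': P(spam) = 0.55·0.4074 / (0.55·0.4074 + 0.4·0.5926) ≈ 0.4859

0.486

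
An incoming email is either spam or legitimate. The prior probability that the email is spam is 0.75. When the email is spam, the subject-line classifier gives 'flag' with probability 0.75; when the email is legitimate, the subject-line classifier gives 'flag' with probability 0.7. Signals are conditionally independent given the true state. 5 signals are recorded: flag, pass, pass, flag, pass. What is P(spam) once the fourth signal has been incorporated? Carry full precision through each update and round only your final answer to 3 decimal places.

0.705

After 'flag': P(spam) = 0.75·0.7500 / (0.75·0.7500 + 0.7·0.2500) ≈ 0.7627
After 'pass': P(spam) = 0.25·0.7627 / (0.25·0.7627 + 0.3·0.2373) ≈ 0.7282
After 'pass': P(spam) = 0.25·0.7282 / (0.25·0.7282 + 0.3·0.2718) ≈ 0.6906
After 'flag': P(spam) = 0.75·0.6906 / (0.75·0.6906 + 0.7·0.3094) ≈ 0.7052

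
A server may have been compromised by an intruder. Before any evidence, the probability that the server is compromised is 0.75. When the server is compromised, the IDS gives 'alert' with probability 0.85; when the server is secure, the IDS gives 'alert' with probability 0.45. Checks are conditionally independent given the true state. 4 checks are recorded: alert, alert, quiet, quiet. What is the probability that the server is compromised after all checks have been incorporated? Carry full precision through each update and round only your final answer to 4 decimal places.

0.4433

After 'alert': P(compromised) = 0.85·0.7500 / (0.85·0.7500 + 0.45·0.2500) ≈ 0.8500
After 'alert': P(compromised) = 0.85·0.8500 / (0.85·0.8500 + 0.45·0.1500) ≈ 0.9146
After 'quiet': P(compromised) = 0.15·0.9146 / (0.15·0.9146 + 0.55·0.0854) ≈ 0.7448
After 'quiet': P(compromised) = 0.15·0.7448 / (0.15·0.7448 + 0.55·0.2552) ≈ 0.4433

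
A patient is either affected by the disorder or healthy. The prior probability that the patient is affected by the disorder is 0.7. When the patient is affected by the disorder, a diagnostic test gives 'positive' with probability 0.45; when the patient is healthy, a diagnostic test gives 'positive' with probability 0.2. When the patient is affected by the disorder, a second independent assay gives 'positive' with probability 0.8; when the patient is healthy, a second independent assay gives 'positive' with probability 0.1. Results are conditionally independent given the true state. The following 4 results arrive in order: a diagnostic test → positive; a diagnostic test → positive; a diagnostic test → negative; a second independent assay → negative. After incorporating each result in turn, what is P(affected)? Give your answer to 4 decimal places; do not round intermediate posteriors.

After a diagnostic test='positive': P(affected) = 0.45·0.7000 / (0.45·0.7000 + 0.2·0.3000) ≈ 0.8400
After a diagnostic test='positive': P(affected) = 0.45·0.8400 / (0.45·0.8400 + 0.2·0.1600) ≈ 0.9220
After a diagnostic test='negative': P(affected) = 0.55·0.9220 / (0.55·0.9220 + 0.8·0.0780) ≈ 0.8904
After a second independent assay='negative': P(affected) = 0.2·0.8904 / (0.2·0.8904 + 0.9·0.1096) ≈ 0.6435

0.6435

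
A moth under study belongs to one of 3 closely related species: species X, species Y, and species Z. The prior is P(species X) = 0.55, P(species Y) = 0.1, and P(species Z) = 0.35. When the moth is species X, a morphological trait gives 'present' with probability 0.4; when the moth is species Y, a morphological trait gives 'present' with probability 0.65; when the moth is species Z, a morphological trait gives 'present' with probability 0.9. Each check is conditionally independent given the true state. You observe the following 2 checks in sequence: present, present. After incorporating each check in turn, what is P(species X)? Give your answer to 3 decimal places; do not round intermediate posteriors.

Apply Bayes' rule sequentially, carrying P(species X) forward.
After 'present': normaliser = 0.4·0.5500 + 0.65·0.1000 + 0.9·0.3500; P(species X) ≈ 0.3667, P(species Y) ≈ 0.1083, P(species Z) ≈ 0.5250
After 'present': normaliser = 0.4·0.3667 + 0.65·0.1083 + 0.9·0.5250; P(species X) ≈ 0.2127, P(species Y) ≈ 0.1021, P(species Z) ≈ 0.6852

0.213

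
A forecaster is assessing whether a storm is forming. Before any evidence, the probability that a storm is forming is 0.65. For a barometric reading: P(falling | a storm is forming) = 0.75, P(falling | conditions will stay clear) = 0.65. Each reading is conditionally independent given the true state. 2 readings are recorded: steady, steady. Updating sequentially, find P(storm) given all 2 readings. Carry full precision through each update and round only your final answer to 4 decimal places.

Apply Bayes' rule sequentially, carrying P(storm) forward.
After 'steady': P(storm) = 0.25·0.6500 / (0.25·0.6500 + 0.35·0.3500) ≈ 0.5702
After 'steady': P(storm) = 0.25·0.5702 / (0.25·0.5702 + 0.35·0.4298) ≈ 0.4865

0.4865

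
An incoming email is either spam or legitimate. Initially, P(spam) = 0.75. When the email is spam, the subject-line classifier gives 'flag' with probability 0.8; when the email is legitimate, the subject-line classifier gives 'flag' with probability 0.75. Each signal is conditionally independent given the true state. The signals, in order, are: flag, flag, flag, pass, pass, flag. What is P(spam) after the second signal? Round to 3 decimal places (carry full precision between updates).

0.773

Apply Bayes' rule sequentially, carrying P(spam) forward.
After 'flag': P(spam) = 0.8·0.7500 / (0.8·0.7500 + 0.75·0.2500) ≈ 0.7619
After 'flag': P(spam) = 0.8·0.7619 / (0.8·0.7619 + 0.75·0.2381) ≈ 0.7734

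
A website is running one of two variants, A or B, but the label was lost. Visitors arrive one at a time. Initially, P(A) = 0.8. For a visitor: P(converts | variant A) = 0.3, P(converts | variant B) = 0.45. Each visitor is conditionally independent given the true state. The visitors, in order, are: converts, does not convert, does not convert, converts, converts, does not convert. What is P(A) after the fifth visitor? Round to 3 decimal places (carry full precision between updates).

0.658

After 'converts': P(A) = 0.3·0.8000 / (0.3·0.8000 + 0.45·0.2000) ≈ 0.7273
After 'does not convert': P(A) = 0.7·0.7273 / (0.7·0.7273 + 0.55·0.2727) ≈ 0.7724
After 'does not convert': P(A) = 0.7·0.7724 / (0.7·0.7724 + 0.55·0.2276) ≈ 0.8120
After 'converts': P(A) = 0.3·0.8120 / (0.3·0.8120 + 0.45·0.1880) ≈ 0.7422
After 'converts': P(A) = 0.3·0.7422 / (0.3·0.7422 + 0.45·0.2578) ≈ 0.6575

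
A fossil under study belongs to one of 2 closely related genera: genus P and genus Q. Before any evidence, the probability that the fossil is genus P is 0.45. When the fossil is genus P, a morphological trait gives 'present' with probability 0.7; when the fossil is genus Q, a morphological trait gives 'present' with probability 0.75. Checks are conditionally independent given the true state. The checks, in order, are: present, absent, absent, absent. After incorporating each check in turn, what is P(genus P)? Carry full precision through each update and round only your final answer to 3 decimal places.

0.569

After 'present': P(genus P) = 0.7·0.4500 / (0.7·0.4500 + 0.75·0.5500) ≈ 0.4330
After 'absent': P(genus P) = 0.3·0.4330 / (0.3·0.4330 + 0.25·0.5670) ≈ 0.4782
After 'absent': P(genus P) = 0.3·0.4782 / (0.3·0.4782 + 0.25·0.5218) ≈ 0.5237
After 'absent': P(genus P) = 0.3·0.5237 / (0.3·0.5237 + 0.25·0.4763) ≈ 0.5689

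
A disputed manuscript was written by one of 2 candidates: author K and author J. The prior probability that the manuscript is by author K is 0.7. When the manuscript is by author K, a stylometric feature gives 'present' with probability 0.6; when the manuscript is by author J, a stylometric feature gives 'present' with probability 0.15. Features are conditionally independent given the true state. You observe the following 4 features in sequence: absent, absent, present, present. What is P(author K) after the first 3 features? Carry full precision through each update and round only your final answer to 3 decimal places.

0.674

Apply Bayes' rule sequentially, carrying P(author K) forward.
After 'absent': P(author K) = 0.4·0.7000 / (0.4·0.7000 + 0.85·0.3000) ≈ 0.5234
After 'absent': P(author K) = 0.4·0.5234 / (0.4·0.5234 + 0.85·0.4766) ≈ 0.3407
After 'present': P(author K) = 0.6·0.3407 / (0.6·0.3407 + 0.15·0.6593) ≈ 0.6739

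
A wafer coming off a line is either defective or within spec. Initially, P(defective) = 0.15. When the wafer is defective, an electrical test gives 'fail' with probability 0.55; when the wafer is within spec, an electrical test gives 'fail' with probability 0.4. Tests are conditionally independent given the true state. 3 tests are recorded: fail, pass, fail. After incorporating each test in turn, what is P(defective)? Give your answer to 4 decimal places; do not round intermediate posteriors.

0.2001

Apply Bayes' rule sequentially, carrying P(defective) forward.
After 'fail': P(defective) = 0.55·0.1500 / (0.55·0.1500 + 0.4·0.8500) ≈ 0.1953
After 'pass': P(defective) = 0.45·0.1953 / (0.45·0.1953 + 0.6·0.8047) ≈ 0.1540
After 'fail': P(defective) = 0.55·0.1540 / (0.55·0.1540 + 0.4·0.8460) ≈ 0.2001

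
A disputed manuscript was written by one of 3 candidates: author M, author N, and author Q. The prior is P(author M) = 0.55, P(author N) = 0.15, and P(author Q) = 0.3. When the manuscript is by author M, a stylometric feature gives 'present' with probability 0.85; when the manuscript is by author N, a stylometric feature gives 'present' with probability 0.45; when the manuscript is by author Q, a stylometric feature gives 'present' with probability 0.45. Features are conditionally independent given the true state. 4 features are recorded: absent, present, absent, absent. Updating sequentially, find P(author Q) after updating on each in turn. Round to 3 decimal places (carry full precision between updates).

0.637

After 'absent': normaliser = 0.15·0.5500 + 0.55·0.1500 + 0.55·0.3000; P(author M) ≈ 0.2500, P(author N) ≈ 0.2500, P(author Q) ≈ 0.5000
After 'present': normaliser = 0.85·0.2500 + 0.45·0.2500 + 0.45·0.5000; P(author M) ≈ 0.3864, P(author N) ≈ 0.2045, P(author Q) ≈ 0.4091
After 'absent': normaliser = 0.15·0.3864 + 0.55·0.2045 + 0.55·0.4091; P(author M) ≈ 0.1466, P(author N) ≈ 0.2845, P(author Q) ≈ 0.5690
After 'absent': normaliser = 0.15·0.1466 + 0.55·0.2845 + 0.55·0.5690; P(author M) ≈ 0.0447, P(author N) ≈ 0.3184, P(author Q) ≈ 0.6368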